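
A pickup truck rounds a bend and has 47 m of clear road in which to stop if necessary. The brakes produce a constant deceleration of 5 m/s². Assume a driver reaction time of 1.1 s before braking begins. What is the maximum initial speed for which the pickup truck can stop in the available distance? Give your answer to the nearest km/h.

Stopping distance: v·t_r + v²/(2a) = 47 with t_r = 1.1 s and a = 5.000 m/s².
So v² + 11.000 v − 470.00 = 0.
Positive root: v = −a·t_r + √((a·t_r)² + 2a·d) = −5.500 + √(30.250 + 470.00) = 16.8663 m/s.
16.8663 m/s × 3.6 = 60.719 km/h.

Maximum speed ≈ 61 km/h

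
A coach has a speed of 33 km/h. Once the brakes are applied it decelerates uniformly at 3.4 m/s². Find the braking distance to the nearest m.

33 km/h ÷ 3.6 = 9.1667 m/s.
Braking distance = v²/(2a) = 9.1667² / (2 × 3.400) = 84.028 / 6.800 = 12.357 m.

Braking distance ≈ 12 m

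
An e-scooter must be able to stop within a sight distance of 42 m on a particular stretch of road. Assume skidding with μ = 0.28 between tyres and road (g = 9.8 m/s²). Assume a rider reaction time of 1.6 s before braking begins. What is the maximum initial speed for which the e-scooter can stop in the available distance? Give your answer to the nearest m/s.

a = μg = 0.28 × 9.8 = 2.744 m/s².
Stopping distance: v·t_r + v²/(2a) = 42 with t_r = 1.6 s and a = 2.744 m/s².
So v² + 8.781 v − 230.50 = 0.
Positive root: v = −a·t_r + √((a·t_r)² + 2a·d) = −4.390 + √(19.272 + 230.50) = 11.4142 m/s.

Maximum speed ≈ 11 m/s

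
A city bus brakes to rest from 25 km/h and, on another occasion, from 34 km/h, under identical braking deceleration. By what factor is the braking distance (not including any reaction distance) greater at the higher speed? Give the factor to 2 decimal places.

Braking distance d = v²/(2a), so with a fixed, d ∝ v².
Factor = (34/25)² = 1.3600² = 1.8496.

Factor ≈ 1.85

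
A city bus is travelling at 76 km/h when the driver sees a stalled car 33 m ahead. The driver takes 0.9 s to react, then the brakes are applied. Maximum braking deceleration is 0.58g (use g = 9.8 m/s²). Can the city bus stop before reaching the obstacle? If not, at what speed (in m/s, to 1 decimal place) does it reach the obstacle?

76 km/h ÷ 3.6 = 21.1111 m/s.
a = 0.58 × 9.8 = 5.684 m/s².
Reaction distance = 21.1111 × 0.9 = 19.000 m.
Braking distance needed to stop: v²/(2a) = 445.679 / 11.368 = 39.205 m, so total needed = 19.000 + 39.205 = 58.205 m > 33 m — it cannot stop.
Distance remaining when braking begins: 33 − 19.000 = 14.000 m.
v² = v₀² − 2a·d = 445.679 − 2 × 5.684 × 14.000 = 286.527 m²/s².
v = √286.527 = 16.927 m/s.

No — it strikes the obstacle at 16.9 m/s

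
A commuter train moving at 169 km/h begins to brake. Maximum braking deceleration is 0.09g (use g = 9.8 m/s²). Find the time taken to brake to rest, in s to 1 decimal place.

Braking time ≈ 53.2 s

169 km/h ÷ 3.6 = 46.9444 m/s.
a = 0.09 × 9.8 = 0.882 m/s².
Braking time = v/a = 46.9444 / 0.882 = 53.225 s.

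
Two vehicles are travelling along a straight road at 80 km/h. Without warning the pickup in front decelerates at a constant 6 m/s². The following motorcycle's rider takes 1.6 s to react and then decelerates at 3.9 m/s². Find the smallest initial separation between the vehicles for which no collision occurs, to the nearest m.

80 km/h ÷ 3.6 = 22.2222 m/s.
Leader travels v²/(2a_L) = 493.826 / 12.000 = 41.152 m before stopping.
Follower covers v·t_r = 22.2222 × 1.6 = 35.556 m while reacting, then v²/(2a_F) = 493.826 / 7.800 = 63.311 m while braking, for a total of 35.556 + 63.311 = 98.867 m.
Since a_F ≤ a_L and the follower starts braking later, the follower is never slower than the leader, so the closest approach is when both have stopped.
Minimum gap = 98.867 − 41.152 = 57.715 m.

Minimum gap ≈ 58 m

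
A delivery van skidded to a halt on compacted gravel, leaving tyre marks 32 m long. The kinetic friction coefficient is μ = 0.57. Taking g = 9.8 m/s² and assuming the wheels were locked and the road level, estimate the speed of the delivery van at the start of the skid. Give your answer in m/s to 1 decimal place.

Initial speed ≈ 18.9 m/s

Deceleration a = μg = 0.57 × 9.8 = 5.586 m/s².
v = √(2a·d) = √(2 × 5.586 × 32) = √357.504 = 18.9078 m/s.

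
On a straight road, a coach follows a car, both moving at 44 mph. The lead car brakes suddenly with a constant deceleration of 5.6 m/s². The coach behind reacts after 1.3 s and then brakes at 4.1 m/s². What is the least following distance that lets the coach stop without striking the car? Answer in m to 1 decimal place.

Minimum gap ≈ 38.2 m

44 mph × 0.44704 = 19.6698 m/s.
Leader travels v²/(2a_L) = 386.901 / 11.200 = 34.545 m before stopping.
Follower covers v·t_r = 19.6698 × 1.3 = 25.571 m while reacting, then v²/(2a_F) = 386.901 / 8.200 = 47.183 m while braking, for a total of 25.571 + 47.183 = 72.754 m.
Since a_F ≤ a_L and the follower starts braking later, the follower is never slower than the leader, so the closest approach is when both have stopped.
Minimum gap = 72.754 − 34.545 = 38.209 m.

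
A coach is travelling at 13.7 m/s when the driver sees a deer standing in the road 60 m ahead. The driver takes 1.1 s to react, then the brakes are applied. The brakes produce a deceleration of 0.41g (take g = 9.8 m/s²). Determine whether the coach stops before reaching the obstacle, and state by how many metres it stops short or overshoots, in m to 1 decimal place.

a = 0.41 × 9.8 = 4.018 m/s².
Reaction distance = 13.7000 × 1.1 = 15.070 m.
Braking distance = v²/(2a) = 187.690 / 8.036 = 23.356 m.
Total stopping distance = 15.070 + 23.356 = 38.426 m, vs 60 m available — it stops with 60 − 38.426 = 21.574 m to spare.

Yes — it stops 21.6 m short of the obstacle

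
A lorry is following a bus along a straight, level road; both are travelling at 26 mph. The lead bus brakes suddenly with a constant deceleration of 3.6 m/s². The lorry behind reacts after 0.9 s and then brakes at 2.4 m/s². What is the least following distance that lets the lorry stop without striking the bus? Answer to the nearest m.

Minimum gap ≈ 20 m

26 mph × 0.44704 = 11.6230 m/s.
Leader travels v²/(2a_L) = 135.094 / 7.200 = 18.763 m before stopping.
Follower covers v·t_r = 11.6230 × 0.9 = 10.461 m while reacting, then v²/(2a_F) = 135.094 / 4.800 = 28.145 m while braking, for a total of 10.461 + 28.145 = 38.606 m.
Since a_F ≤ a_L and the follower starts braking later, the follower is never slower than the leader, so the closest approach is when both have stopped.
Minimum gap = 38.606 − 18.763 = 19.843 m.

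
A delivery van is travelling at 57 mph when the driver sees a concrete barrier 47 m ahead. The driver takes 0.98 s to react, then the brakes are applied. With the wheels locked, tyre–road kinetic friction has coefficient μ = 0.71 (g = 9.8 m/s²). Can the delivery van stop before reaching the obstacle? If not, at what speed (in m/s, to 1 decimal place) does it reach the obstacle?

No — it strikes the obstacle at 18.5 m/s

57 mph × 0.44704 = 25.4813 m/s.
a = μg = 0.71 × 9.8 = 6.958 m/s².
Reaction distance = 25.4813 × 0.98 = 24.972 m.
Braking distance needed to stop: v²/(2a) = 649.297 / 13.916 = 46.658 m, so total needed = 24.972 + 46.658 = 71.630 m > 47 m — it cannot stop.
Distance remaining when braking begins: 47 − 24.972 = 22.028 m.
v² = v₀² − 2a·d = 649.297 − 2 × 6.958 × 22.028 = 342.755 m²/s².
v = √342.755 = 18.514 m/s.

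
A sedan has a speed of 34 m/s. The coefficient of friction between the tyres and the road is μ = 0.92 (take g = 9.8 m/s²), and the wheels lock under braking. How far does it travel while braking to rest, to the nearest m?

Braking distance ≈ 64 m

a = μg = 0.92 × 9.8 = 9.016 m/s².
Braking distance = v²/(2a) = 34.0000² / (2 × 9.016) = 1156.000 / 18.032 = 64.108 m.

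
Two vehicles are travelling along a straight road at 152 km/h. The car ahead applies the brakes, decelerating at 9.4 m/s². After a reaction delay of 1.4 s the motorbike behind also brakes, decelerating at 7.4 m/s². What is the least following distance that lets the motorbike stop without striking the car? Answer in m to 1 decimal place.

Minimum gap ≈ 84.7 m

152 km/h ÷ 3.6 = 42.2222 m/s.
Leader travels v²/(2a_L) = 1782.714 / 18.800 = 94.825 m before stopping.
Follower covers v·t_r = 42.2222 × 1.4 = 59.111 m while reacting, then v²/(2a_F) = 1782.714 / 14.800 = 120.454 m while braking, for a total of 59.111 + 120.454 = 179.565 m.
Since a_F ≤ a_L and the follower starts braking later, the follower is never slower than the leader, so the closest approach is when both have stopped.
Minimum gap = 179.565 − 94.825 = 84.740 m.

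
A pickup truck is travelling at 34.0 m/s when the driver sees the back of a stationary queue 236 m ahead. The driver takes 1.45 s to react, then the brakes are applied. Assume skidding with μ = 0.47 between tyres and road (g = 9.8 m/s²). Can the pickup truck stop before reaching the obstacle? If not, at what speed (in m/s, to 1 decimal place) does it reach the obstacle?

Yes — it stops about 61.2 m short of the obstacle, so it never reaches it

a = μg = 0.47 × 9.8 = 4.606 m/s².
Reaction distance = 34.0000 × 1.45 = 49.300 m.
Braking distance = v²/(2a) = 1156.000 / 9.212 = 125.488 m.
Total stopping distance = 49.300 + 125.488 = 174.788 m, vs 236 m available — it stops with 236 − 174.788 = 61.212 m to spare.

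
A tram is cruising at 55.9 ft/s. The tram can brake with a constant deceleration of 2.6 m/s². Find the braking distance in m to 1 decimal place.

55.9 ft/s × 0.3048 = 17.0383 m/s.
Braking distance = v²/(2a) = 17.0383² / (2 × 2.600) = 290.304 / 5.200 = 55.828 m.

Braking distance ≈ 55.8 m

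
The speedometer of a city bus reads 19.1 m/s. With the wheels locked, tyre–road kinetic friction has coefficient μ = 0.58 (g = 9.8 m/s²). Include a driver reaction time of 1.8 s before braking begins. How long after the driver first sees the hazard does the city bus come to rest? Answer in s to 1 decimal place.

a = μg = 0.58 × 9.8 = 5.684 m/s².
Braking time = v/a = 19.1000 / 5.684 = 3.360 s.
Total = 1.8 + 3.360 = 5.160 s.

Total time ≈ 5.2 s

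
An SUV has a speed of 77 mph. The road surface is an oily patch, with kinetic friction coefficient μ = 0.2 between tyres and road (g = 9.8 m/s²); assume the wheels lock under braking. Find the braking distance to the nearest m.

77 mph × 0.44704 = 34.4221 m/s.
a = μg = 0.2 × 9.8 = 1.960 m/s².
Braking distance = v²/(2a) = 34.4221² / (2 × 1.960) = 1184.881 / 3.920 = 302.266 m.

Braking distance ≈ 302 m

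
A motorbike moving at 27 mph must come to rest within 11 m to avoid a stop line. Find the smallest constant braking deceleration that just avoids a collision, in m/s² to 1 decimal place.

Required deceleration ≈ 6.6 m/s²

27 mph × 0.44704 = 12.0701 m/s.
v² = 2a·d ⇒ a = v²/(2d) = 12.0701² / (2 × 11.000) = 145.687 / 22.000 = 6.6221 m/s².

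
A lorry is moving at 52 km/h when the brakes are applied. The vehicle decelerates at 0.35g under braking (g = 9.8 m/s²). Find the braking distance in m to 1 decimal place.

Braking distance ≈ 30.4 m

52 km/h ÷ 3.6 = 14.4444 m/s.
a = 0.35 × 9.8 = 3.430 m/s².
Braking distance = v²/(2a) = 14.4444² / (2 × 3.430) = 208.641 / 6.860 = 30.414 m.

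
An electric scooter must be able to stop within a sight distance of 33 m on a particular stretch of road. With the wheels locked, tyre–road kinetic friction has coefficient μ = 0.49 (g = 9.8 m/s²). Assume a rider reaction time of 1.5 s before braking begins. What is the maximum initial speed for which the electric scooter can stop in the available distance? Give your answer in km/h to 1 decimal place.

Maximum speed ≈ 43.2 km/h

a = μg = 0.49 × 9.8 = 4.802 m/s².
Stopping distance: v·t_r + v²/(2a) = 33 with t_r = 1.5 s and a = 4.802 m/s².
So v² + 14.406 v − 316.93 = 0.
Positive root: v = −a·t_r + √((a·t_r)² + 2a·d) = −7.203 + √(51.883 + 316.93) = 12.0015 m/s.
12.0015 m/s × 3.6 = 43.205 km/h.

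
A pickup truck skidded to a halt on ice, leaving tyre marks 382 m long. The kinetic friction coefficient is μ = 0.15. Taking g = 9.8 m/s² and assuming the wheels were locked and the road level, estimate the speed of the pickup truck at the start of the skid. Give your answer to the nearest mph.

Initial speed ≈ 75 mph

Deceleration a = μg = 0.15 × 9.8 = 1.470 m/s².
v = √(2a·d) = √(2 × 1.470 × 382) = √1123.080 = 33.5124 m/s.
= 33.5124 ÷ 0.44704 = 74.965 mph.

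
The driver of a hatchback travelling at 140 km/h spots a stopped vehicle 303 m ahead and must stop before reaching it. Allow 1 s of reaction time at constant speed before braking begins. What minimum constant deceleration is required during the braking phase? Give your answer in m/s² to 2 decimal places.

140 km/h ÷ 3.6 = 38.8889 m/s.
Distance covered during reaction = 38.8889 × 1 = 38.889 m.
Distance available for braking: 303 − 38.889 = 264.111 m.
v² = 2a·d ⇒ a = v²/(2d) = 38.8889² / (2 × 264.111) = 1512.347 / 528.222 = 2.8631 m/s².

Required deceleration ≈ 2.86 m/s²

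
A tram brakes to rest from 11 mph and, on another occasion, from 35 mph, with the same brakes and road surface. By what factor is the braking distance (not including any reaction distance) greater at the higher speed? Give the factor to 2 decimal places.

Factor ≈ 10.12

Braking distance d = v²/(2a), so with a fixed, d ∝ v².
Factor = (35/11)² = 3.1818² = 10.1239.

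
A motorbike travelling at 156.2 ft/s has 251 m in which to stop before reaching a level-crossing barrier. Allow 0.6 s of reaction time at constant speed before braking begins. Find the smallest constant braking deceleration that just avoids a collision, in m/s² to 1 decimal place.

156.2 ft/s × 0.3048 = 47.6098 m/s.
Distance covered during reaction = 47.6098 × 0.6 = 28.566 m.
Distance available for braking: 251 − 28.566 = 222.434 m.
v² = 2a·d ⇒ a = v²/(2d) = 47.6098² / (2 × 222.434) = 2266.693 / 444.868 = 5.0952 m/s².

Required deceleration ≈ 5.1 m/s²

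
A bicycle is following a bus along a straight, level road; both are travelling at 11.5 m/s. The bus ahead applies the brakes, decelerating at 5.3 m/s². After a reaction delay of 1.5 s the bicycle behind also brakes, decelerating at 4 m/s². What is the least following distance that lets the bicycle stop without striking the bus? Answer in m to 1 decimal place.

Leader travels v²/(2a_L) = 132.250 / 10.600 = 12.476 m before stopping.
Follower covers v·t_r = 11.5000 × 1.5 = 17.250 m while reacting, then v²/(2a_F) = 132.250 / 8.000 = 16.531 m while braking, for a total of 17.250 + 16.531 = 33.781 m.
Since a_F ≤ a_L and the follower starts braking later, the follower is never slower than the leader, so the closest approach is when both have stopped.
Minimum gap = 33.781 − 12.476 = 21.305 m.

Minimum gap ≈ 21.3 m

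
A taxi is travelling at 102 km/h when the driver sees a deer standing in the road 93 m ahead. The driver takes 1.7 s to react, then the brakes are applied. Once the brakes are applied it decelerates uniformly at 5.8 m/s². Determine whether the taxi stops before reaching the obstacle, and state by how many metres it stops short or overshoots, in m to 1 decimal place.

No — it overshoots by 24.4 m

102 km/h ÷ 3.6 = 28.3333 m/s.
Reaction distance = 28.3333 × 1.7 = 48.167 m.
Braking distance = v²/(2a) = 802.776 / 11.600 = 69.205 m.
Total stopping distance = 48.167 + 69.205 = 117.372 m, vs 93 m available — it cannot stop in time and overshoots by 117.372 − 93 = 24.372 m.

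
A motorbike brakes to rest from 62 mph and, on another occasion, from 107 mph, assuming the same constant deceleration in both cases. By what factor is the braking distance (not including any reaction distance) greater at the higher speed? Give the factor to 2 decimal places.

Braking distance d = v²/(2a), so with a fixed, d ∝ v².
Factor = (107/62)² = 1.7258² = 2.9784.

Factor ≈ 2.98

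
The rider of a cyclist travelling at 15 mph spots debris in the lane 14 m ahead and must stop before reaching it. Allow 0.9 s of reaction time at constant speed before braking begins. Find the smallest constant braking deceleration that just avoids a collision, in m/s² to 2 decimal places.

15 mph × 0.44704 = 6.7056 m/s.
Distance covered during reaction = 6.7056 × 0.9 = 6.035 m.
Distance available for braking: 14 − 6.035 = 7.965 m.
v² = 2a·d ⇒ a = v²/(2d) = 6.7056² / (2 × 7.965) = 44.965 / 15.930 = 2.8227 m/s².

Required deceleration ≈ 2.82 m/s²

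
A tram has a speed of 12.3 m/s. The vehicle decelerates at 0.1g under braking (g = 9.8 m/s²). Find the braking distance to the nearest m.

a = 0.1 × 9.8 = 0.980 m/s².
Braking distance = v²/(2a) = 12.3000² / (2 × 0.980) = 151.290 / 1.960 = 77.189 m.

Braking distance ≈ 77 m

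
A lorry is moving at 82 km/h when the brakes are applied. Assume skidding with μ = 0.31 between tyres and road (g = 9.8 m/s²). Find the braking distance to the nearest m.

Braking distance ≈ 85 m

82 km/h ÷ 3.6 = 22.7778 m/s.
a = μg = 0.31 × 9.8 = 3.038 m/s².
Braking distance = v²/(2a) = 22.7778² / (2 × 3.038) = 518.828 / 6.076 = 85.390 m.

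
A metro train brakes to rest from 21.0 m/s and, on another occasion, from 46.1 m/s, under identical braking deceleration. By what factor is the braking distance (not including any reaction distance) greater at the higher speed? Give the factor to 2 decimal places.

Braking distance d = v²/(2a), so with a fixed, d ∝ v².
Factor = (46.1/21.0)² = 2.1952² = 4.8189.

Factor ≈ 4.82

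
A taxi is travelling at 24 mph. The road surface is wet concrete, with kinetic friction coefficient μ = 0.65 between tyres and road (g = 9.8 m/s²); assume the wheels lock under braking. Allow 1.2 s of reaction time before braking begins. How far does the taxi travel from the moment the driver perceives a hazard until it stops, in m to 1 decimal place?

24 mph × 0.44704 = 10.7290 m/s.
a = μg = 0.65 × 9.8 = 6.370 m/s².
Reaction distance = v·t_r = 10.7290 × 1.2 = 12.875 m.
Braking distance = v²/(2a) = 10.7290² / (2 × 6.370) = 115.111 / 12.740 = 9.035 m.
Total = 12.875 + 9.035 = 21.910 m.

Total stopping distance ≈ 21.9 m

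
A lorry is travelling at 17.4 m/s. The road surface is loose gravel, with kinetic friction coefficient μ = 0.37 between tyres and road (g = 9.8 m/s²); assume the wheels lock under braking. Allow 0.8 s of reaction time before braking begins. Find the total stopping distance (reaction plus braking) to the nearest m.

Total stopping distance ≈ 56 m

a = μg = 0.37 × 9.8 = 3.626 m/s².
Reaction distance = v·t_r = 17.4000 × 0.8 = 13.920 m.
Braking distance = v²/(2a) = 17.4000² / (2 × 3.626) = 302.760 / 7.252 = 41.748 m.
Total = 13.920 + 41.748 = 55.668 m.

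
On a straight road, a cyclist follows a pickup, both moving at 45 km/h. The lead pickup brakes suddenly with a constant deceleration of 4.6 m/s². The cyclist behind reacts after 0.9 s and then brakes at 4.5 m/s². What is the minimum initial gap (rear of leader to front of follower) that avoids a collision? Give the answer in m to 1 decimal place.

45 km/h ÷ 3.6 = 12.5000 m/s.
Leader travels v²/(2a_L) = 156.250 / 9.200 = 16.984 m before stopping.
Follower covers v·t_r = 12.5000 × 0.9 = 11.250 m while reacting, then v²/(2a_F) = 156.250 / 9.000 = 17.361 m while braking, for a total of 11.250 + 17.361 = 28.611 m.
Since a_F ≤ a_L and the follower starts braking later, the follower is never slower than the leader, so the closest approach is when both have stopped.
Minimum gap = 28.611 − 16.984 = 11.627 m.

Minimum gap ≈ 11.6 m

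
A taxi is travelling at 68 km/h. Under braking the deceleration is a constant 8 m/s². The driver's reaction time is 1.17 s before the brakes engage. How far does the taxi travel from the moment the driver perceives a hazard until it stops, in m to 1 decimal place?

68 km/h ÷ 3.6 = 18.8889 m/s.
Reaction distance = v·t_r = 18.8889 × 1.17 = 22.100 m.
Braking distance = v²/(2a) = 18.8889² / (2 × 8.000) = 356.791 / 16.000 = 22.299 m.
Total = 22.100 + 22.299 = 44.399 m.

Total stopping distance ≈ 44.4 m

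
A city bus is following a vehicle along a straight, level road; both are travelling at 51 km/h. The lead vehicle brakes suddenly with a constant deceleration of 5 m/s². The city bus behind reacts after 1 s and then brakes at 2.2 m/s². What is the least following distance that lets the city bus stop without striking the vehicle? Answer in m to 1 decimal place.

Minimum gap ≈ 39.7 m

51 km/h ÷ 3.6 = 14.1667 m/s.
Leader travels v²/(2a_L) = 200.695 / 10.000 = 20.069 m before stopping.
Follower covers v·t_r = 14.1667 × 1 = 14.167 m while reacting, then v²/(2a_F) = 200.695 / 4.400 = 45.612 m while braking, for a total of 14.167 + 45.612 = 59.779 m.
Since a_F ≤ a_L and the follower starts braking later, the follower is never slower than the leader, so the closest approach is when both have stopped.
Minimum gap = 59.779 − 20.069 = 39.710 m.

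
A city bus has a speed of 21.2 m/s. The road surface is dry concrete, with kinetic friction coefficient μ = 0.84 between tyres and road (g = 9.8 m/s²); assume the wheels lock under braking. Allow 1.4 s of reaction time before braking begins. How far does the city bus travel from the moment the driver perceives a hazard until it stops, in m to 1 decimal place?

Total stopping distance ≈ 57.0 m

a = μg = 0.84 × 9.8 = 8.232 m/s².
Reaction distance = v·t_r = 21.2000 × 1.4 = 29.680 m.
Braking distance = v²/(2a) = 21.2000² / (2 × 8.232) = 449.440 / 16.464 = 27.298 m.
Total = 29.680 + 27.298 = 56.978 m.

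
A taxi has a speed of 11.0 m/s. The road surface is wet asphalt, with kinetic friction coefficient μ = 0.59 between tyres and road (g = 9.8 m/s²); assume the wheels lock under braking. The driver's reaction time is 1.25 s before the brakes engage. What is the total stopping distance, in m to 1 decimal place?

a = μg = 0.59 × 9.8 = 5.782 m/s².
Reaction distance = v·t_r = 11.0000 × 1.25 = 13.750 m.
Braking distance = v²/(2a) = 11.0000² / (2 × 5.782) = 121.000 / 11.564 = 10.464 m.
Total = 13.750 + 10.464 = 24.214 m.

Total stopping distance ≈ 24.2 m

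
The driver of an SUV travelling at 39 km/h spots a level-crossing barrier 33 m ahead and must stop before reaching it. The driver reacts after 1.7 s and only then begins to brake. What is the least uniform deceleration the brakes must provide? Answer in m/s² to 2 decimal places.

39 km/h ÷ 3.6 = 10.8333 m/s.
Distance covered during reaction = 10.8333 × 1.7 = 18.417 m.
Distance available for braking: 33 − 18.417 = 14.583 m.
v² = 2a·d ⇒ a = v²/(2d) = 10.8333² / (2 × 14.583) = 117.360 / 29.166 = 4.0239 m/s².

Required deceleration ≈ 4.02 m/s²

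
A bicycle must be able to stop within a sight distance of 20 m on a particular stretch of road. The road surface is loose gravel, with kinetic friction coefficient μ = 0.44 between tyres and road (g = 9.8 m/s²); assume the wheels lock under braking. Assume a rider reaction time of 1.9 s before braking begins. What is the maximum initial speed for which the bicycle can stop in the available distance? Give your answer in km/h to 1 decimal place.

Maximum speed ≈ 26.2 km/h

a = μg = 0.44 × 9.8 = 4.312 m/s².
Stopping distance: v·t_r + v²/(2a) = 20 with t_r = 1.9 s and a = 4.312 m/s².
So v² + 16.386 v − 172.48 = 0.
Positive root: v = −a·t_r + √((a·t_r)² + 2a·d) = −8.193 + √(67.125 + 172.48) = 7.2862 m/s.
7.2862 m/s × 3.6 = 26.230 km/h.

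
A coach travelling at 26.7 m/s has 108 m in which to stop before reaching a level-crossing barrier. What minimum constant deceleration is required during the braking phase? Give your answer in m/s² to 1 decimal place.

v² = 2a·d ⇒ a = v²/(2d) = 26.7000² / (2 × 108.000) = 712.890 / 216.000 = 3.3004 m/s².

Required deceleration ≈ 3.3 m/s²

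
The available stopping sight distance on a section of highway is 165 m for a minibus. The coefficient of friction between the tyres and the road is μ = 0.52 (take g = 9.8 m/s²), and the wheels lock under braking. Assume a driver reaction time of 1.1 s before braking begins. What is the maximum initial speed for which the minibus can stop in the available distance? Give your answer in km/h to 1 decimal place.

a = μg = 0.52 × 9.8 = 5.096 m/s².
Stopping distance: v·t_r + v²/(2a) = 165 with t_r = 1.1 s and a = 5.096 m/s².
So v² + 11.211 v − 1681.68 = 0.
Positive root: v = −a·t_r + √((a·t_r)² + 2a·d) = −5.606 + √(31.427 + 1681.68) = 35.7837 m/s.
35.7837 m/s × 3.6 = 128.821 km/h.

Maximum speed ≈ 128.8 km/h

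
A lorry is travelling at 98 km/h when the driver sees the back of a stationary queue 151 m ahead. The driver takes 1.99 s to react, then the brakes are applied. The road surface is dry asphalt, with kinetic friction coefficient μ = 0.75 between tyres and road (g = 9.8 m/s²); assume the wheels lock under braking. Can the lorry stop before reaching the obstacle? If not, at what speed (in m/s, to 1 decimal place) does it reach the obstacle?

98 km/h ÷ 3.6 = 27.2222 m/s.
a = μg = 0.75 × 9.8 = 7.350 m/s².
Reaction distance = 27.2222 × 1.99 = 54.172 m.
Braking distance = v²/(2a) = 741.048 / 14.700 = 50.411 m.
Total stopping distance = 54.172 + 50.411 = 104.583 m, vs 151 m available — it stops with 151 − 104.583 = 46.417 m to spare.

Yes — it stops about 46.4 m short of the obstacle, so it never reaches it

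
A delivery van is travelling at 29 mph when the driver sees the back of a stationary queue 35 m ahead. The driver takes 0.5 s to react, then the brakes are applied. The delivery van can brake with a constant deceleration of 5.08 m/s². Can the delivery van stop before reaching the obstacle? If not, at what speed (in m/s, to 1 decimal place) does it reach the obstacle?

Yes — it stops about 12.0 m short of the obstacle, so it never reaches it

29 mph × 0.44704 = 12.9642 m/s.
Reaction distance = 12.9642 × 0.5 = 6.482 m.
Braking distance = v²/(2a) = 168.070 / 10.160 = 16.542 m.
Total stopping distance = 6.482 + 16.542 = 23.024 m, vs 35 m available — it stops with 35 − 23.024 = 11.976 m to spare.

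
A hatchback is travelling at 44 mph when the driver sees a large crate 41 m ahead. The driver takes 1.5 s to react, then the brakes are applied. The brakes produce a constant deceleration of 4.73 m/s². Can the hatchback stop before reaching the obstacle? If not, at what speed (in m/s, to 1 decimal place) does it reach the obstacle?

44 mph × 0.44704 = 19.6698 m/s.
Reaction distance = 19.6698 × 1.5 = 29.505 m.
Braking distance needed to stop: v²/(2a) = 386.901 / 9.460 = 40.899 m, so total needed = 29.505 + 40.899 = 70.404 m > 41 m — it cannot stop.
Distance remaining when braking begins: 41 − 29.505 = 11.495 m.
v² = v₀² − 2a·d = 386.901 − 2 × 4.730 × 11.495 = 278.158 m²/s².
v = √278.158 = 16.678 m/s.

No — it strikes the obstacle at 16.7 m/s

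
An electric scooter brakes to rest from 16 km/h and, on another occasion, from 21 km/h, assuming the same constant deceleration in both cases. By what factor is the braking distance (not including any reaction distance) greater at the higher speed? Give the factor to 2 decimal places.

Factor ≈ 1.72

Braking distance d = v²/(2a), so with a fixed, d ∝ v².
Factor = (21/16)² = 1.3125² = 1.7227.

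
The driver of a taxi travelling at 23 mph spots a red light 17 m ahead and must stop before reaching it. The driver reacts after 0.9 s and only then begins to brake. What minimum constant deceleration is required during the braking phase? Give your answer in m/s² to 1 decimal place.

Required deceleration ≈ 6.8 m/s²

23 mph × 0.44704 = 10.2819 m/s.
Distance covered during reaction = 10.2819 × 0.9 = 9.254 m.
Distance available for braking: 17 − 9.254 = 7.746 m.
v² = 2a·d ⇒ a = v²/(2d) = 10.2819² / (2 × 7.746) = 105.717 / 15.492 = 6.8240 m/s².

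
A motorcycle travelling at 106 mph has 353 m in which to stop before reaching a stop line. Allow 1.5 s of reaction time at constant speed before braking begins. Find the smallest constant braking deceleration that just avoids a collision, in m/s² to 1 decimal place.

Required deceleration ≈ 4.0 m/s²

106 mph × 0.44704 = 47.3862 m/s.
Distance covered during reaction = 47.3862 × 1.5 = 71.079 m.
Distance available for braking: 353 − 71.079 = 281.921 m.
v² = 2a·d ⇒ a = v²/(2d) = 47.3862² / (2 × 281.921) = 2245.452 / 563.842 = 3.9824 m/s².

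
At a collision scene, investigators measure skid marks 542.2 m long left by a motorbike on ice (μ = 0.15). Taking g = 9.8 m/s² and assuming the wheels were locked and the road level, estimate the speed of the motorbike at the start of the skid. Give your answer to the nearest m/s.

Initial speed ≈ 40 m/s

Deceleration a = μg = 0.15 × 9.8 = 1.470 m/s².
v = √(2a·d) = √(2 × 1.470 × 542.2) = √1594.068 = 39.9258 m/s.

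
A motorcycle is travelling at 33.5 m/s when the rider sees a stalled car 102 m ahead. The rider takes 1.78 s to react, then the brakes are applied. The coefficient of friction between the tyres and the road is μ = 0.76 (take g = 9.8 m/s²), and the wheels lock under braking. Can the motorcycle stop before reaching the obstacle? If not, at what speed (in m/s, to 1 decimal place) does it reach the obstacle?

No — it strikes the obstacle at 22.2 m/s

a = μg = 0.76 × 9.8 = 7.448 m/s².
Reaction distance = 33.5000 × 1.78 = 59.630 m.
Braking distance needed to stop: v²/(2a) = 1122.250 / 14.896 = 75.339 m, so total needed = 59.630 + 75.339 = 134.969 m > 102 m — it cannot stop.
Distance remaining when braking begins: 102 − 59.630 = 42.370 m.
v² = v₀² − 2a·d = 1122.250 − 2 × 7.448 × 42.370 = 491.106 m²/s².
v = √491.106 = 22.161 m/s.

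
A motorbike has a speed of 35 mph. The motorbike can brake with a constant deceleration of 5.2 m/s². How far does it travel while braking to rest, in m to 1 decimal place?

35 mph × 0.44704 = 15.6464 m/s.
Braking distance = v²/(2a) = 15.6464² / (2 × 5.200) = 244.810 / 10.400 = 23.539 m.

Braking distance ≈ 23.5 m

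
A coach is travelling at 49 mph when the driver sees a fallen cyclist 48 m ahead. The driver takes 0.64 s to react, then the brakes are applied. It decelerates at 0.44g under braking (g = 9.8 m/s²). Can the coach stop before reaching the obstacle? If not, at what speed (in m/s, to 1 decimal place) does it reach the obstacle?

No — it strikes the obstacle at 13.7 m/s

49 mph × 0.44704 = 21.9050 m/s.
a = 0.44 × 9.8 = 4.312 m/s².
Reaction distance = 21.9050 × 0.64 = 14.019 m.
Braking distance needed to stop: v²/(2a) = 479.829 / 8.624 = 55.639 m, so total needed = 14.019 + 55.639 = 69.658 m > 48 m — it cannot stop.
Distance remaining when braking begins: 48 − 14.019 = 33.981 m.
v² = v₀² − 2a·d = 479.829 − 2 × 4.312 × 33.981 = 186.777 m²/s².
v = √186.777 = 13.667 m/s.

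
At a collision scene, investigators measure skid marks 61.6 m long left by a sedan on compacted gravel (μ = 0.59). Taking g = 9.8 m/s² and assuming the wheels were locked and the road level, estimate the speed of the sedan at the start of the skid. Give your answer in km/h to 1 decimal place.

Initial speed ≈ 96.1 km/h

Deceleration a = μg = 0.59 × 9.8 = 5.782 m/s².
v = √(2a·d) = √(2 × 5.782 × 61.6) = √712.342 = 26.6897 m/s.
= 26.6897 × 3.6 = 96.083 km/h.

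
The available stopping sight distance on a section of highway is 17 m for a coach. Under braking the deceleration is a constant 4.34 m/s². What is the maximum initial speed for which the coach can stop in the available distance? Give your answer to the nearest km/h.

Maximum speed ≈ 44 km/h

v²/(2a) = d ⇒ v = √(2 × 4.340 × 17) = √147.56 = 12.1474 m/s.
12.1474 m/s × 3.6 = 43.731 km/h.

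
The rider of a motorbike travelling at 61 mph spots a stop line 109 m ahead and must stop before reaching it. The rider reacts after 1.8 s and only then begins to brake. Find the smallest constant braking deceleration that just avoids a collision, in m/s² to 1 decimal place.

61 mph × 0.44704 = 27.2694 m/s.
Distance covered during reaction = 27.2694 × 1.8 = 49.085 m.
Distance available for braking: 109 − 49.085 = 59.915 m.
v² = 2a·d ⇒ a = v²/(2d) = 27.2694² / (2 × 59.915) = 743.620 / 119.830 = 6.2056 m/s².

Required deceleration ≈ 6.2 m/s²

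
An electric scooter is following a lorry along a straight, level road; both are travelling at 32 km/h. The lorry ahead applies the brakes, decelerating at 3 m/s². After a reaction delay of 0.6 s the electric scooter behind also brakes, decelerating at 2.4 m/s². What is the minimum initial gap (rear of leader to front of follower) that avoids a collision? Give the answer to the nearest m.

Minimum gap ≈ 9 m

32 km/h ÷ 3.6 = 8.8889 m/s.
Leader travels v²/(2a_L) = 79.013 / 6.000 = 13.169 m before stopping.
Follower covers v·t_r = 8.8889 × 0.6 = 5.333 m while reacting, then v²/(2a_F) = 79.013 / 4.800 = 16.461 m while braking, for a total of 5.333 + 16.461 = 21.794 m.
Since a_F ≤ a_L and the follower starts braking later, the follower is never slower than the leader, so the closest approach is when both have stopped.
Minimum gap = 21.794 − 13.169 = 8.625 m.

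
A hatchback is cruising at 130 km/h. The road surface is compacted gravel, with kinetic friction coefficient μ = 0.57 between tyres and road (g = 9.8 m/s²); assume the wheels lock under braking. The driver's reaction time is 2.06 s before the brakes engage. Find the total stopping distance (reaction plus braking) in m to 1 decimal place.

130 km/h ÷ 3.6 = 36.1111 m/s.
a = μg = 0.57 × 9.8 = 5.586 m/s².
Reaction distance = v·t_r = 36.1111 × 2.06 = 74.389 m.
Braking distance = v²/(2a) = 36.1111² / (2 × 5.586) = 1304.012 / 11.172 = 116.721 m.
Total = 74.389 + 116.721 = 191.110 m.

Total stopping distance ≈ 191.1 m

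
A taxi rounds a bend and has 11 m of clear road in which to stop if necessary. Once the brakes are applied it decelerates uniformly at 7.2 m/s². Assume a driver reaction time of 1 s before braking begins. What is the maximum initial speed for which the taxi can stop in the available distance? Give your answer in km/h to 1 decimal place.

Maximum speed ≈ 26.3 km/h

Stopping distance: v·t_r + v²/(2a) = 11 with t_r = 1 s and a = 7.200 m/s².
So v² + 14.400 v − 158.40 = 0.
Positive root: v = −a·t_r + √((a·t_r)² + 2a·d) = −7.200 + √(51.840 + 158.40) = 7.2997 m/s.
7.2997 m/s × 3.6 = 26.279 km/h.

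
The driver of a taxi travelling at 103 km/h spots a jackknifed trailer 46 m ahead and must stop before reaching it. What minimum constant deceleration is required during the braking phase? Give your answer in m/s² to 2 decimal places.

103 km/h ÷ 3.6 = 28.6111 m/s.
v² = 2a·d ⇒ a = v²/(2d) = 28.6111² / (2 × 46.000) = 818.595 / 92.000 = 8.8978 m/s².

Required deceleration ≈ 8.90 m/s²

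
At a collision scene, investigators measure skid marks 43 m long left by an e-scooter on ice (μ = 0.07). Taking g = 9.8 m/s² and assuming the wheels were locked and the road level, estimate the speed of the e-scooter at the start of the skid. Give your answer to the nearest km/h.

Deceleration a = μg = 0.07 × 9.8 = 0.686 m/s².
v = √(2a·d) = √(2 × 0.686 × 43) = √58.996 = 7.6809 m/s.
= 7.6809 × 3.6 = 27.651 km/h.

Initial speed ≈ 28 km/h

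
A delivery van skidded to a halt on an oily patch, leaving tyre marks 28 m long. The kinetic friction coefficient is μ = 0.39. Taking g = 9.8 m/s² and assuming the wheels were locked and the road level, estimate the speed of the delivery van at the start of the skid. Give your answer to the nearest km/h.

Initial speed ≈ 53 km/h

Deceleration a = μg = 0.39 × 9.8 = 3.822 m/s².
v = √(2a·d) = √(2 × 3.822 × 28) = √214.032 = 14.6298 m/s.
= 14.6298 × 3.6 = 52.667 km/h.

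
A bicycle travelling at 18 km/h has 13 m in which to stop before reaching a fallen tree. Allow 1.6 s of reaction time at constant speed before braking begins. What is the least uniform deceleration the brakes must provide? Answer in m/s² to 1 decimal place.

18 km/h ÷ 3.6 = 5.0000 m/s.
Distance covered during reaction = 5.0000 × 1.6 = 8.000 m.
Distance available for braking: 13 − 8.000 = 5.000 m.
v² = 2a·d ⇒ a = v²/(2d) = 5.0000² / (2 × 5.000) = 25.000 / 10.000 = 2.5000 m/s².

Required deceleration ≈ 2.5 m/s²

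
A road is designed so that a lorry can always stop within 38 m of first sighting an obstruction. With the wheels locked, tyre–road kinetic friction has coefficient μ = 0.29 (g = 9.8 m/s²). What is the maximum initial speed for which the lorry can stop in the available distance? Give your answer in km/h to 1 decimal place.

Maximum speed ≈ 52.9 km/h

a = μg = 0.29 × 9.8 = 2.842 m/s².
v²/(2a) = d ⇒ v = √(2 × 2.842 × 38) = √215.99 = 14.6966 m/s.
14.6966 m/s × 3.6 = 52.908 km/h.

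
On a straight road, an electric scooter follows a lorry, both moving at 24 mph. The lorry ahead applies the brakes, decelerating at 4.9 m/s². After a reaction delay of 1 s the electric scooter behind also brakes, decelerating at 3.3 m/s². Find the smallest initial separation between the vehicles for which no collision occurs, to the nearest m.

Minimum gap ≈ 16 m

24 mph × 0.44704 = 10.7290 m/s.
Leader travels v²/(2a_L) = 115.111 / 9.800 = 11.746 m before stopping.
Follower covers v·t_r = 10.7290 × 1 = 10.729 m while reacting, then v²/(2a_F) = 115.111 / 6.600 = 17.441 m while braking, for a total of 10.729 + 17.441 = 28.170 m.
Since a_F ≤ a_L and the follower starts braking later, the follower is never slower than the leader, so the closest approach is when both have stopped.
Minimum gap = 28.170 − 11.746 = 16.424 m.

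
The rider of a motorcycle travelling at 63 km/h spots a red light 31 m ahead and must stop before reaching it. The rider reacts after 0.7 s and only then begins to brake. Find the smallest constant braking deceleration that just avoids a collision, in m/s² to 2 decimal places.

63 km/h ÷ 3.6 = 17.5000 m/s.
Distance covered during reaction = 17.5000 × 0.7 = 12.250 m.
Distance available for braking: 31 − 12.250 = 18.750 m.
v² = 2a·d ⇒ a = v²/(2d) = 17.5000² / (2 × 18.750) = 306.250 / 37.500 = 8.1667 m/s².

Required deceleration ≈ 8.17 m/s²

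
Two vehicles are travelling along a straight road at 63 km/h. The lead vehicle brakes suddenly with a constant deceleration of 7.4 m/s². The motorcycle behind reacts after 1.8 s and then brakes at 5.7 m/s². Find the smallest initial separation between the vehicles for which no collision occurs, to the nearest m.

63 km/h ÷ 3.6 = 17.5000 m/s.
Leader travels v²/(2a_L) = 306.250 / 14.800 = 20.693 m before stopping.
Follower covers v·t_r = 17.5000 × 1.8 = 31.500 m while reacting, then v²/(2a_F) = 306.250 / 11.400 = 26.864 m while braking, for a total of 31.500 + 26.864 = 58.364 m.
Since a_F ≤ a_L and the follower starts braking later, the follower is never slower than the leader, so the closest approach is when both have stopped.
Minimum gap = 58.364 − 20.693 = 37.671 m.

Minimum gap ≈ 38 m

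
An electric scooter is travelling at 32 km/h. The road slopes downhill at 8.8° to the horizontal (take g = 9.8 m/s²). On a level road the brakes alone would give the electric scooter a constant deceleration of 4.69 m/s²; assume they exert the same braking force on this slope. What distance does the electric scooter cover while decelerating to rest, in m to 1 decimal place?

Braking distance ≈ 12.4 m

32 km/h ÷ 3.6 = 8.8889 m/s.
Gravity along the downhill slope reduces the braking deceleration: a_eff = 4.690 − 9.8·sin 8.8° = 4.690 − 1.499 = 3.191 m/s².
Braking distance = v²/(2a) = 8.8889² / (2 × 3.191) = 79.013 / 6.382 = 12.381 m.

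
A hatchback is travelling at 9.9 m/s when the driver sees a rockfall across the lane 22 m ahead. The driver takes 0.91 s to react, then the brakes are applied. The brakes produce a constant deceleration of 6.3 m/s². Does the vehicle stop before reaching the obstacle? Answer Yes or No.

Yes

Reaction distance = 9.9000 × 0.91 = 9.009 m.
Braking distance = v²/(2a) = 98.010 / 12.600 = 7.779 m.
Total stopping distance = 9.009 + 7.779 = 16.788 m, vs 22 m available — it stops with 22 − 16.788 = 5.212 m to spare.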